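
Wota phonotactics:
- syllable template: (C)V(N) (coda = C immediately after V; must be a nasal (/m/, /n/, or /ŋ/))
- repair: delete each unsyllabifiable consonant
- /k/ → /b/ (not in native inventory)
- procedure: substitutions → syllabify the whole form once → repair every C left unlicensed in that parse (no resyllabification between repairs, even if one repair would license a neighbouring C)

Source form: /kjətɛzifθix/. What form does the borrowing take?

jətɛziθi

Substitution: /k/ → /b/, giving /bjətɛzifθix/.
Under (C)V(N), the unsyllabifiable consonants are /b/, /f/, /x/ (only a nasal (/m/, /n/, or /ŋ/) is licensed in coda position; onsets are limited to one consonant).
Each unlicensed consonant is deleted: /b/, /f/, /x/.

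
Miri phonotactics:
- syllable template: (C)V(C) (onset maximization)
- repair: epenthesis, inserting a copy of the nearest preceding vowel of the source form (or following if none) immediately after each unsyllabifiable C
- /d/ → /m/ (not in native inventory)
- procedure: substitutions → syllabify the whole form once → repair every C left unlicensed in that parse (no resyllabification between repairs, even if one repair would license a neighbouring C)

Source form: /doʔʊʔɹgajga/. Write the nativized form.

Substitution: /d/ → /m/, giving /moʔʊʔɹgajga/.
Under (C)V(C), the unsyllabifiable consonants are /ɹ/ (at most one coda consonant is licensed; onsets are limited to one consonant).
Inserting the epenthetic vowel yields /ɹ/ → /ɹʊ/.

moʔʊʔɹʊgajga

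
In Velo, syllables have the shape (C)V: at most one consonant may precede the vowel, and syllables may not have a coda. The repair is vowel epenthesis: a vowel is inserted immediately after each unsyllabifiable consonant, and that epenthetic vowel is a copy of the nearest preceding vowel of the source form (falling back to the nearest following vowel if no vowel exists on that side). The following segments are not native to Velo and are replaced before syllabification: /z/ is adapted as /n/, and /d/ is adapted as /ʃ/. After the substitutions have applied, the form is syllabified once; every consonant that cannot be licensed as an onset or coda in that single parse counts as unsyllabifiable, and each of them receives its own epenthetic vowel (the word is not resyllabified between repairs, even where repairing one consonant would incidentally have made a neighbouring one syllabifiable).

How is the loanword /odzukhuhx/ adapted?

oʃonukuhuhuxu

Substitution: /d/ → /ʃ/, /z/ → /n/, giving /oʃnukhuhx/.
Under (C)V, the unsyllabifiable consonants are /ʃ/, /k/, /h/, /x/ (no codas are permitted; onsets are limited to one consonant).
Inserting the epenthetic vowel yields /ʃ/ → /ʃo/, /k/ → /ku/, /h/ → /hu/, /x/ → /xu/.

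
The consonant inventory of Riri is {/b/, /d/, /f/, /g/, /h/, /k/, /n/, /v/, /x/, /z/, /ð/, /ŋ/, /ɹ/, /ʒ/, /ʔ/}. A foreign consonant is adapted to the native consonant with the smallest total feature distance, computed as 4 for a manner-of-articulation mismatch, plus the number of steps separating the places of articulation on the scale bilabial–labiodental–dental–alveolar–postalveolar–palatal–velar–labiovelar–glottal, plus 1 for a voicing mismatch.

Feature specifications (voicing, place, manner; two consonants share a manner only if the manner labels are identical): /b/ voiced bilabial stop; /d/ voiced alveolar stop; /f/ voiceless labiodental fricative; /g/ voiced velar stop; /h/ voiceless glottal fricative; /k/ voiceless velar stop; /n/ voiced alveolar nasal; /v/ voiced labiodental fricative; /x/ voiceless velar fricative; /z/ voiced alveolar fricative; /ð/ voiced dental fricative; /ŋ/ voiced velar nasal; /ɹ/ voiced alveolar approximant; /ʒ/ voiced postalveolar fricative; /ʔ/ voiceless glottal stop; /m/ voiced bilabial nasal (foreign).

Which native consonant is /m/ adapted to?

/n/ is closest: same manner (nasal), place distance 3 (bilabial→alveolar), same voicing; total 3. Next closest is /b/ at distance 4.

n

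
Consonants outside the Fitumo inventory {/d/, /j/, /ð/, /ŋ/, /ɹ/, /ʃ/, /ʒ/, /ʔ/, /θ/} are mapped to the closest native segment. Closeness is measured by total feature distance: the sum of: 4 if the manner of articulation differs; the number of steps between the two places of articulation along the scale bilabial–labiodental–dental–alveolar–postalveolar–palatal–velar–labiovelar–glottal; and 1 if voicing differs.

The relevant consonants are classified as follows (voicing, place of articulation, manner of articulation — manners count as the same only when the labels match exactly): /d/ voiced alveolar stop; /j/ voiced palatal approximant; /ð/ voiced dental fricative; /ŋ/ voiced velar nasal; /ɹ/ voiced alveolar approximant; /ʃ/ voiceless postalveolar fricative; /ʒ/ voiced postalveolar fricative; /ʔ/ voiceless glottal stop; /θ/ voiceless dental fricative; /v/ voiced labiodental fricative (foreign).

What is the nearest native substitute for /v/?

/ð/ is closest: same manner (fricative), place distance 1 (labiodental→dental), same voicing; total 1. Next closest is /θ/ at distance 2.

ð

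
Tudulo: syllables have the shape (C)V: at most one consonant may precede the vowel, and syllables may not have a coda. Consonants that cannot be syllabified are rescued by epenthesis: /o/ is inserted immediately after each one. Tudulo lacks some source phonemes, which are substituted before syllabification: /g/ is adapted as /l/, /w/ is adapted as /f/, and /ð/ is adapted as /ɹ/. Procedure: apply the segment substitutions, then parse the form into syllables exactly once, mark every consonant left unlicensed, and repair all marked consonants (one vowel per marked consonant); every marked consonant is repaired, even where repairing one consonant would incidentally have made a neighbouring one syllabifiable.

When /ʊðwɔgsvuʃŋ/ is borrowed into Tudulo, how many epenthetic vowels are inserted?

After substitution the input is /ʊɹfɔlsvuʃŋ/.
The unsyllabifiable consonants are /ɹ/, /l/, /s/, /ʃ/, /ŋ/; each receives one epenthetic vowel.

5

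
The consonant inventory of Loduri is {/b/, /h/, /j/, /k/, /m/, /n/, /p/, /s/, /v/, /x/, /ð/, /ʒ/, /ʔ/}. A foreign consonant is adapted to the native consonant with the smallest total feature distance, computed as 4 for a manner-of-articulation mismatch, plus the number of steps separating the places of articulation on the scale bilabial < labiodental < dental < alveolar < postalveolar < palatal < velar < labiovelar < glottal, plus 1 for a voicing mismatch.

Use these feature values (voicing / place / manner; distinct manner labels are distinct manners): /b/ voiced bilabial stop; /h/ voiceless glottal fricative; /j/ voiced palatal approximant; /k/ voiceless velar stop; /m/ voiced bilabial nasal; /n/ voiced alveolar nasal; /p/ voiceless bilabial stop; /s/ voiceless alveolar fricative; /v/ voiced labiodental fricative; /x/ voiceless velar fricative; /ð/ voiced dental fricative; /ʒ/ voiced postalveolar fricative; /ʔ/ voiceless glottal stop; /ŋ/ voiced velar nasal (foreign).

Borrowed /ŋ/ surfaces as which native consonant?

n

/n/ is closest: same manner (nasal), place distance 3 (velar→alveolar), same voicing; total 3. Next closest is /j/ at distance 5.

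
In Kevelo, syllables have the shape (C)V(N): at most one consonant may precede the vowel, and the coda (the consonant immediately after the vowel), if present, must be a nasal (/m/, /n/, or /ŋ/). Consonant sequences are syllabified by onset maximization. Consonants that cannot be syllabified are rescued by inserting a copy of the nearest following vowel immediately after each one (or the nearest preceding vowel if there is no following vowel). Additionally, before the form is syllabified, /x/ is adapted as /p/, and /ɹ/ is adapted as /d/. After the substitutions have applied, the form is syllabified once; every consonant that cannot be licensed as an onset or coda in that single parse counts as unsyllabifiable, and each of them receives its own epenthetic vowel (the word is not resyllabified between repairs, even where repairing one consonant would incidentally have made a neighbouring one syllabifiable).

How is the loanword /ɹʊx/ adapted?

Substitution: /ɹ/ → /d/, /x/ → /p/, giving /dʊp/.
Syllabifying with onset maximization leaves /p/ stranded (only a nasal (/m/, /n/, or /ŋ/) is licensed in coda position; onsets are limited to one consonant).
Each unlicensed consonant becomes the onset of a new syllable: /p/ → /pʊ/.

dʊpʊ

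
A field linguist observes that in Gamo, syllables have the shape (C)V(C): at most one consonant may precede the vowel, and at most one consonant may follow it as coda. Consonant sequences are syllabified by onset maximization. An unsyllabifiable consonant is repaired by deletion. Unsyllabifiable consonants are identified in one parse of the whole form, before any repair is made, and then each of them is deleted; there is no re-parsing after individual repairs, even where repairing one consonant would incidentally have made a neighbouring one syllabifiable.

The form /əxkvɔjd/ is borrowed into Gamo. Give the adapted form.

Under (C)V(C), the unsyllabifiable consonants are /k/, /d/ (at most one coda consonant is licensed; onsets are limited to one consonant).
Deleting the stranded consonants removes /k/, /d/.

əxvɔj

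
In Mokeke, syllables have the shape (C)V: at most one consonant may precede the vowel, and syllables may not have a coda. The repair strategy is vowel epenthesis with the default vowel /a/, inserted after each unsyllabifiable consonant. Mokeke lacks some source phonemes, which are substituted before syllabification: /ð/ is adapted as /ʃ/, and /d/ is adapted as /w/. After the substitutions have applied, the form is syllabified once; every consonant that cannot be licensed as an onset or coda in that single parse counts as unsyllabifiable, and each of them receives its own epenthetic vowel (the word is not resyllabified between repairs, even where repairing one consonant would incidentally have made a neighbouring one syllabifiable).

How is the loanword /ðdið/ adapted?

ʃawiʃa

Substitution: /ð/ → /ʃ/, /d/ → /w/, giving /ʃwiʃ/.
Syllabifying with onset maximization leaves /ʃ/, /ʃ/ stranded (no codas are permitted; onsets are limited to one consonant).
Each unlicensed consonant becomes the onset of a new syllable: /ʃ/ → /ʃa/, /ʃ/ → /ʃa/.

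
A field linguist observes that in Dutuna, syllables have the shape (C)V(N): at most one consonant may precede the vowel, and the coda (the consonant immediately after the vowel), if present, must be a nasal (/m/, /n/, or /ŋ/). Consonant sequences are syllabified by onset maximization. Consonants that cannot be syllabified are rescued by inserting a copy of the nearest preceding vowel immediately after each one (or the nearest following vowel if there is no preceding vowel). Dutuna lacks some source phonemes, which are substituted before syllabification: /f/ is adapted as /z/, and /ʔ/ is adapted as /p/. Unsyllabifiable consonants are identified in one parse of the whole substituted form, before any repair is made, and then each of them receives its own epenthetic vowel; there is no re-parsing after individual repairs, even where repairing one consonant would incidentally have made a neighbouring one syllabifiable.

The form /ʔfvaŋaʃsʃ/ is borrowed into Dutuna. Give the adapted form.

pazavaŋaʃasaʃa

Substitution: /ʔ/ → /p/, /f/ → /z/, giving /pzvaŋaʃsʃ/.
The consonants /p/, /z/, /ʃ/, /s/, /ʃ/ cannot be parsed into a legal (C)V(N) syllable (only a nasal (/m/, /n/, or /ŋ/) is licensed in coda position; onsets are limited to one consonant).
Each unlicensed consonant becomes the onset of a new syllable: /p/ → /pa/, /z/ → /za/, /ʃ/ → /ʃa/, /s/ → /sa/, /ʃ/ → /ʃa/.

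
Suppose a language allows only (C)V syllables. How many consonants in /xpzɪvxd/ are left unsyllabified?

The consonants /x/, /p/, /v/, /x/, /d/ cannot be parsed into a legal (C)V syllable (no codas are permitted; onsets are limited to one consonant).

5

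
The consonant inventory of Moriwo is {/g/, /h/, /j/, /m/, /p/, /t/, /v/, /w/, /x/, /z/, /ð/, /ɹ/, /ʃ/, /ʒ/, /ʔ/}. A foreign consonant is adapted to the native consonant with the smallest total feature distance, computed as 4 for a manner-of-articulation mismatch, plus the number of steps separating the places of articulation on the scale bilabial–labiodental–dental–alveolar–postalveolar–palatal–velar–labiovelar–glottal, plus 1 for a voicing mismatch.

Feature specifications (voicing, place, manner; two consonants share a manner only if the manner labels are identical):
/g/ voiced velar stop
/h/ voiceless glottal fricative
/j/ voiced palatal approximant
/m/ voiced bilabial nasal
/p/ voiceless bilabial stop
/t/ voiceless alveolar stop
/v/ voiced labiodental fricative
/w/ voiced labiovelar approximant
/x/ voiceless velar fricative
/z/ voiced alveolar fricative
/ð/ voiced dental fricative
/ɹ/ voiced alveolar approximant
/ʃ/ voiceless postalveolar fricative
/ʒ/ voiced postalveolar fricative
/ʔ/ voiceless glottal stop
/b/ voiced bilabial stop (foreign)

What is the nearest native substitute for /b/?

p

/p/ is closest: same manner (stop), place distance 0 (bilabial→bilabial), voicing differs (+1); total 1. Next closest is /m/ at distance 4.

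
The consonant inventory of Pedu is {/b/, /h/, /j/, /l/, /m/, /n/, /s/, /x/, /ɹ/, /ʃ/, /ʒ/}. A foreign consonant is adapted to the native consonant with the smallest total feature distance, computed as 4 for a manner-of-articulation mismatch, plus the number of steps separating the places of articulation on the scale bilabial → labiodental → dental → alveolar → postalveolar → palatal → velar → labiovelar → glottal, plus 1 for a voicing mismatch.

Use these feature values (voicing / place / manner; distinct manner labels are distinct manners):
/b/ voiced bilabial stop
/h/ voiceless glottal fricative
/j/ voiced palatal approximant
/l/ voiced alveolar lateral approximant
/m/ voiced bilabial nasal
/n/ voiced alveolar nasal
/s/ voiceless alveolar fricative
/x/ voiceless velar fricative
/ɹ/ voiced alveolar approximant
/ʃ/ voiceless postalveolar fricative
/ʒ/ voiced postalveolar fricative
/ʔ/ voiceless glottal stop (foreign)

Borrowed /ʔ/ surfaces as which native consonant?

h

/h/ is closest: manner differs (stop→fricative, +4), place distance 0 (glottal→glottal), same voicing; total 4. Next closest is /x/ at distance 6.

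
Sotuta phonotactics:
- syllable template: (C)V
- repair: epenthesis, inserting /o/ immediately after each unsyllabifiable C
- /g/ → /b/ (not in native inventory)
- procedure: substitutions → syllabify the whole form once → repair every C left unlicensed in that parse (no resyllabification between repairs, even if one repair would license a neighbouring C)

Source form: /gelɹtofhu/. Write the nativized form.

Substitution: /g/ → /b/, giving /belɹtofhu/.
The consonants /l/, /ɹ/, /f/ cannot be parsed into a legal (C)V syllable (no codas are permitted; onsets are limited to one consonant).
Each unlicensed consonant becomes the onset of a new syllable: /l/ → /lo/, /ɹ/ → /ɹo/, /f/ → /fo/.

beloɹotofohu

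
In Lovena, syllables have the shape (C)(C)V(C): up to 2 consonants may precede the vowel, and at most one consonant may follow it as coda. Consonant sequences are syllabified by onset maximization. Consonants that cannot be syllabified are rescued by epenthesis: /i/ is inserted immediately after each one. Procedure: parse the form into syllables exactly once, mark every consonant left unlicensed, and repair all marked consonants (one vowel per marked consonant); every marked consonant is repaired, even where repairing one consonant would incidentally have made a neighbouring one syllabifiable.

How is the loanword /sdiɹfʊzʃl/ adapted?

sdiɹfʊzʃili

Under (C)(C)V(C), the unsyllabifiable consonants are /ʃ/, /l/ (at most one coda consonant is licensed; onsets may contain at most 2 consonants).
Each unlicensed consonant becomes the onset of a new syllable: /ʃ/ → /ʃi/, /l/ → /li/.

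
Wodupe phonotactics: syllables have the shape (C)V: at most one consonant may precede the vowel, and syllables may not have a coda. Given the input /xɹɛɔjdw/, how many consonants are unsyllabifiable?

Syllabifying with onset maximization leaves /x/, /j/, /d/, /w/ stranded (no codas are permitted; onsets are limited to one consonant).

4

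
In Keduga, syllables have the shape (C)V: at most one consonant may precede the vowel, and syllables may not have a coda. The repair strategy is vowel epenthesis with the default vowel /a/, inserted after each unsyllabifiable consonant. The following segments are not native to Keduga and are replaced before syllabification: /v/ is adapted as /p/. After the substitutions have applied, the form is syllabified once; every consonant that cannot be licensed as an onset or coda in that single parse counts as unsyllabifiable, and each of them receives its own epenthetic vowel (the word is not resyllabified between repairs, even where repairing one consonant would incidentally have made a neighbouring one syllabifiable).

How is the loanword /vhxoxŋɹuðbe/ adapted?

pahaxoxaŋaɹuðabe

Substitution: /v/ → /p/, giving /phxoxŋɹuðbe/.
The consonants /p/, /h/, /x/, /ŋ/, /ð/ cannot be parsed into a legal (C)V syllable (no codas are permitted; onsets are limited to one consonant).
Each unlicensed consonant becomes the onset of a new syllable: /p/ → /pa/, /h/ → /ha/, /x/ → /xa/, /ŋ/ → /ŋa/, /ð/ → /ða/.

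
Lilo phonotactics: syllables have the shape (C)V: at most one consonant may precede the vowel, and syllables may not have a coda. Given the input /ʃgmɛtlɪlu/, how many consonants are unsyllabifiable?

Syllabifying with onset maximization leaves /ʃ/, /g/, /t/ stranded (no codas are permitted; onsets are limited to one consonant).

3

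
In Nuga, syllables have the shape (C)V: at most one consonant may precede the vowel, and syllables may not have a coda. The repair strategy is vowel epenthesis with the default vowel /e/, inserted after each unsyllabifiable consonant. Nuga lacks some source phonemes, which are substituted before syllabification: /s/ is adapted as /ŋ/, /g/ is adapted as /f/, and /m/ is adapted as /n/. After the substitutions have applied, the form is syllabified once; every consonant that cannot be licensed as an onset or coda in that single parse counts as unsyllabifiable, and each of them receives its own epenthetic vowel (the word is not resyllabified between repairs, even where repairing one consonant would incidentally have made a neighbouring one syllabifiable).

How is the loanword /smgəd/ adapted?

ŋenefəde

Substitution: /s/ → /ŋ/, /m/ → /n/, /g/ → /f/, giving /ŋnfəd/.
Under (C)V, the unsyllabifiable consonants are /ŋ/, /n/, /d/ (no codas are permitted; onsets are limited to one consonant).
Each unlicensed consonant becomes the onset of a new syllable: /ŋ/ → /ŋe/, /n/ → /ne/, /d/ → /de/.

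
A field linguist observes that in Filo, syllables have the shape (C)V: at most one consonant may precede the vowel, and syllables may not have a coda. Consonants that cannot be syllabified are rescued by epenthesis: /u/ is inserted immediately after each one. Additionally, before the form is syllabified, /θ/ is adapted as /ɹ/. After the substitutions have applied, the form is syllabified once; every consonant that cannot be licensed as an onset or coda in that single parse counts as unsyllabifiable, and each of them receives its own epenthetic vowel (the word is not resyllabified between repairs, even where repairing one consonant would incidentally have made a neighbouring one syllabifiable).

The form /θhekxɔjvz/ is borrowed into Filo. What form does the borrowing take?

Substitution: /θ/ → /ɹ/, giving /ɹhekxɔjvz/.
Syllabifying with onset maximization leaves /ɹ/, /k/, /j/, /v/, /z/ stranded (no codas are permitted; onsets are limited to one consonant).
Epenthesis after each stranded consonant: /ɹ/ → /ɹu/, /k/ → /ku/, /j/ → /ju/, /v/ → /vu/, /z/ → /zu/.

ɹuhekuxɔjuvuzu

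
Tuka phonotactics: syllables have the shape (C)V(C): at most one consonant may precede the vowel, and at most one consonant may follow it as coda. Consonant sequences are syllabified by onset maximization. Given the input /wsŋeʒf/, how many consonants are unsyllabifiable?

3

Syllabifying with onset maximization leaves /w/, /s/, /f/ stranded (at most one coda consonant is licensed; onsets are limited to one consonant).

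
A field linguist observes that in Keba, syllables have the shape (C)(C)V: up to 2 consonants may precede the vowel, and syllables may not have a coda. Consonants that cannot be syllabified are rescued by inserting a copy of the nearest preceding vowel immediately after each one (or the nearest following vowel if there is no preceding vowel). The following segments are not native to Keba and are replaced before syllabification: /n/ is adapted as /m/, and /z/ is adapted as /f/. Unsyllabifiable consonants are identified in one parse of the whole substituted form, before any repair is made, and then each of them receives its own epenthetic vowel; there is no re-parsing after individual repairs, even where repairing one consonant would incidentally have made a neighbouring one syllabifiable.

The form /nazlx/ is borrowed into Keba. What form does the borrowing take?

Substitution: /n/ → /m/, /z/ → /f/, giving /maflx/.
The consonants /f/, /l/, /x/ cannot be parsed into a legal (C)(C)V syllable (no codas are permitted; onsets may contain at most 2 consonants).
Each unlicensed consonant becomes the onset of a new syllable: /f/ → /fa/, /l/ → /la/, /x/ → /xa/.

mafalaxa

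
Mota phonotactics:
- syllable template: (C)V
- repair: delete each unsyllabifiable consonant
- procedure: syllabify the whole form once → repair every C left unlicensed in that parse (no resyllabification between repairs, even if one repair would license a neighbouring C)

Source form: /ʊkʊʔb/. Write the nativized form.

Syllabifying with onset maximization leaves /ʔ/, /b/ stranded (no codas are permitted; onsets are limited to one consonant).
Deletion applies to /ʔ/, /b/.

ʊkʊ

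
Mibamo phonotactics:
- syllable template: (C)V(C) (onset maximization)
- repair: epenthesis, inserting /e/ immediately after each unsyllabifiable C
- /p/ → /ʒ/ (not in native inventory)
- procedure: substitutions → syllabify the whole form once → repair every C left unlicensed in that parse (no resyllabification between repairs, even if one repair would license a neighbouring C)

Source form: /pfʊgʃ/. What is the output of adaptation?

ʒefʊgʃe

Substitution: /p/ → /ʒ/, giving /ʒfʊgʃ/.
Under (C)V(C), the unsyllabifiable consonants are /ʒ/, /ʃ/ (at most one coda consonant is licensed; onsets are limited to one consonant).
Each unlicensed consonant becomes the onset of a new syllable: /ʒ/ → /ʒe/, /ʃ/ → /ʃe/.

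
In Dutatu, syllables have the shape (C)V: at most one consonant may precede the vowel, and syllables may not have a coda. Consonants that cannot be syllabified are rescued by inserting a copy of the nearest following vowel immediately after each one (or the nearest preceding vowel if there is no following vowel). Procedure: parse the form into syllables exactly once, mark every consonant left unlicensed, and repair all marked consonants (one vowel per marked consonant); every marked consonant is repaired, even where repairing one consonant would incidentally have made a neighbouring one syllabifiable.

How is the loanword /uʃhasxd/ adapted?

uʃahasaxada

Under (C)V, the unsyllabifiable consonants are /ʃ/, /s/, /x/, /d/ (no codas are permitted; onsets are limited to one consonant).
Epenthesis after each stranded consonant: /ʃ/ → /ʃa/, /s/ → /sa/, /x/ → /xa/, /d/ → /da/.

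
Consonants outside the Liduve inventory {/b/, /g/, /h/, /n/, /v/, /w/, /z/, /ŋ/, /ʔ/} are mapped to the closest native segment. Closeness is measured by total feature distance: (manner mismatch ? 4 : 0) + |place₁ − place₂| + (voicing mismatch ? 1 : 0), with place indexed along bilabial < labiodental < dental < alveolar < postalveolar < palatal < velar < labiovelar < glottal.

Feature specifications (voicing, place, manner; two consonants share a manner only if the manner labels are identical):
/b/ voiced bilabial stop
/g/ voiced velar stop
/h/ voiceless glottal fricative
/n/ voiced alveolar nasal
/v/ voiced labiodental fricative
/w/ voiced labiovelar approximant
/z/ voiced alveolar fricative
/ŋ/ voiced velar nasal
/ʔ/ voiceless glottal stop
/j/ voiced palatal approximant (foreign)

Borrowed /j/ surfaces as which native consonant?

/w/ is closest: same manner (approximant), place distance 2 (palatal→labiovelar), same voicing; total 2. Next closest is /g/ at distance 5.

w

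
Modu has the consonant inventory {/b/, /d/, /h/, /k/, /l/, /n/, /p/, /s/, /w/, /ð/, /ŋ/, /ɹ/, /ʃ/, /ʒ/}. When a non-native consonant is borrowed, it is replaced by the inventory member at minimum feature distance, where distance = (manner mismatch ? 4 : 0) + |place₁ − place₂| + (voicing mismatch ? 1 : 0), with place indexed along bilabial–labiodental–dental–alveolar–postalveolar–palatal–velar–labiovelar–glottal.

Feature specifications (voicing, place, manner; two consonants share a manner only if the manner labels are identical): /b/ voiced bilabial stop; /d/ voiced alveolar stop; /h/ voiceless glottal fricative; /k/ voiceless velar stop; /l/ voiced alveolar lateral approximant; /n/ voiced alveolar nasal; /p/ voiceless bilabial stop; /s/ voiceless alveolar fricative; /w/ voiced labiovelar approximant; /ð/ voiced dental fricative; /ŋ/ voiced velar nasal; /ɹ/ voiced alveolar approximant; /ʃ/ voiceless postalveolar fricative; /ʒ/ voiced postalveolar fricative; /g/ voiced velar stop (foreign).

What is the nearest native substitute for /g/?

k

/k/ is closest: same manner (stop), place distance 0 (velar→velar), voicing differs (+1); total 1. Next closest is /d/ at distance 3.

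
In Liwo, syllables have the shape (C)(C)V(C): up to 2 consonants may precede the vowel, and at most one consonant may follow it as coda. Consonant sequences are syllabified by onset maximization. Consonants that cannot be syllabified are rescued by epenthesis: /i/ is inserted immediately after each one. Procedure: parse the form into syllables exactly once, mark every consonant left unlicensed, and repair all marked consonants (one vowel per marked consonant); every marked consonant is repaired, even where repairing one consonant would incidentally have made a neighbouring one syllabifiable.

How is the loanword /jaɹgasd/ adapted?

Under (C)(C)V(C), the unsyllabifiable consonants are /d/ (at most one coda consonant is licensed; onsets may contain at most 2 consonants).
Inserting the epenthetic vowel yields /d/ → /di/.

jaɹgasdi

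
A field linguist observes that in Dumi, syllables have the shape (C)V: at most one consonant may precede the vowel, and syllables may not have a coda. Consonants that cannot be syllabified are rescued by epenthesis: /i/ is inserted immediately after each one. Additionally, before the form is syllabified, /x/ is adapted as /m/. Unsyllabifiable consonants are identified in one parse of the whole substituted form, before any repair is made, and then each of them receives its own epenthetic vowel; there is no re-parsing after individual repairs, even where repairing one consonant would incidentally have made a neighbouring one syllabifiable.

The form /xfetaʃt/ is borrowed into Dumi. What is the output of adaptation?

Substitution: /x/ → /m/, giving /mfetaʃt/.
Under (C)V, the unsyllabifiable consonants are /m/, /ʃ/, /t/ (no codas are permitted; onsets are limited to one consonant).
Each unlicensed consonant becomes the onset of a new syllable: /m/ → /mi/, /ʃ/ → /ʃi/, /t/ → /ti/.

mifetaʃiti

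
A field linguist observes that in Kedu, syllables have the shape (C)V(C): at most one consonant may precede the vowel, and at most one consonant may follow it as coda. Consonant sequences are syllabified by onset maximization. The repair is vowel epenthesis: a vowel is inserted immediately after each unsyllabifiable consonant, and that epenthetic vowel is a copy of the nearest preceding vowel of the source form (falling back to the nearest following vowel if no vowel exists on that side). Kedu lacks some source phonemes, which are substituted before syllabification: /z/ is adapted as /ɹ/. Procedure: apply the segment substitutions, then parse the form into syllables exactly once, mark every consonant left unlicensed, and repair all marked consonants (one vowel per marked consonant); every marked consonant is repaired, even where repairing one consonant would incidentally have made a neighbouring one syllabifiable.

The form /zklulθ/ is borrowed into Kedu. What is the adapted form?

Substitution: /z/ → /ɹ/, giving /ɹklulθ/.
The consonants /ɹ/, /k/, /θ/ cannot be parsed into a legal (C)V(C) syllable (at most one coda consonant is licensed; onsets are limited to one consonant).
Inserting the epenthetic vowel yields /ɹ/ → /ɹu/, /k/ → /ku/, /θ/ → /θu/.

ɹukululθu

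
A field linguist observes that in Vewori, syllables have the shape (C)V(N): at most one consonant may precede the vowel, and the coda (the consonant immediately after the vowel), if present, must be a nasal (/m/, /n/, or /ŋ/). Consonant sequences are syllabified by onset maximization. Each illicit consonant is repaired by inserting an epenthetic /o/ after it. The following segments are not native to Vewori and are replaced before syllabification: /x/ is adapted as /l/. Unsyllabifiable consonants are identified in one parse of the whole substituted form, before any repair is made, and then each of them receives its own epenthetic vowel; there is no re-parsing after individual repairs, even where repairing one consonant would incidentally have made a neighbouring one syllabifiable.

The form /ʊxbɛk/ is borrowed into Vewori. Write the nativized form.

Substitution: /x/ → /l/, giving /ʊlbɛk/.
Syllabifying with onset maximization leaves /l/, /k/ stranded (only a nasal (/m/, /n/, or /ŋ/) is licensed in coda position; onsets are limited to one consonant).
Each unlicensed consonant becomes the onset of a new syllable: /l/ → /lo/, /k/ → /ko/.

ʊlobɛko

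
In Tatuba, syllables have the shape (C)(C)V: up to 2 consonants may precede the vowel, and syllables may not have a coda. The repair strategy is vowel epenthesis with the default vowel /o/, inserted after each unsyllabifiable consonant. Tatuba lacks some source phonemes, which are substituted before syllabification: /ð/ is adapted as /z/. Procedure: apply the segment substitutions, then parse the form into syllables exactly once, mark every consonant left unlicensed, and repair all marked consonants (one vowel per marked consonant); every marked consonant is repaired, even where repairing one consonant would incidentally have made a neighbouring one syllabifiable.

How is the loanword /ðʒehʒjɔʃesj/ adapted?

Substitution: /ð/ → /z/, giving /zʒehʒjɔʃesj/.
Under (C)(C)V, the unsyllabifiable consonants are /h/, /s/, /j/ (no codas are permitted; onsets may contain at most 2 consonants).
Inserting the epenthetic vowel yields /h/ → /ho/, /s/ → /so/, /j/ → /jo/.

zʒehoʒjɔʃesojo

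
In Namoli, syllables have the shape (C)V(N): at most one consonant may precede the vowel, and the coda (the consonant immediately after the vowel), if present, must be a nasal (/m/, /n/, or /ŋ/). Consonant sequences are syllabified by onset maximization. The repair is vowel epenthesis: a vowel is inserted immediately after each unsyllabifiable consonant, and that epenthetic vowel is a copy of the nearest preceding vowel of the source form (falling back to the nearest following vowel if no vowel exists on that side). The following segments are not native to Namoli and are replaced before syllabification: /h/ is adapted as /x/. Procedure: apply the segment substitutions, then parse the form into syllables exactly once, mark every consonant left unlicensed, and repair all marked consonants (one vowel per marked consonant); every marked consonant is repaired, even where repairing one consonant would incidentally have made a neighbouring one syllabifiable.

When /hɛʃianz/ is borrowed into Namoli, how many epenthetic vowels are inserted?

1

After substitution the input is /xɛʃianz/.
The unsyllabifiable consonants are /z/; each receives one epenthetic vowel.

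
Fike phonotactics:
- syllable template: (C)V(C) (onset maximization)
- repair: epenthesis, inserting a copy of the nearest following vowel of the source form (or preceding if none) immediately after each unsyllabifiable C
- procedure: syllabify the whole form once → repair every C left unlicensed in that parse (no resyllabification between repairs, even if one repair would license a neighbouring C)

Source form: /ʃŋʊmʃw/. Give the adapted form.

The consonants /ʃ/, /ʃ/, /w/ cannot be parsed into a legal (C)V(C) syllable (at most one coda consonant is licensed; onsets are limited to one consonant).
Each unlicensed consonant becomes the onset of a new syllable: /ʃ/ → /ʃʊ/, /ʃ/ → /ʃʊ/, /w/ → /wʊ/.

ʃʊŋʊmʃʊwʊ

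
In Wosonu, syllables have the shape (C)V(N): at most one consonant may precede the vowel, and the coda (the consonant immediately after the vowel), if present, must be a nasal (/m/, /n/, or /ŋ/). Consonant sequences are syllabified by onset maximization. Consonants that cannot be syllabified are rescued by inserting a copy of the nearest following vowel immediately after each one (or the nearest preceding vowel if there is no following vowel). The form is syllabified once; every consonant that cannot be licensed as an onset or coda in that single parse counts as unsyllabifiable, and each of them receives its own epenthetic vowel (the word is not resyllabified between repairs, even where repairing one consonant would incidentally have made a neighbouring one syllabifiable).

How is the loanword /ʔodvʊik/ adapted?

ʔodʊvʊiki

Under (C)V(N), the unsyllabifiable consonants are /d/, /k/ (only a nasal (/m/, /n/, or /ŋ/) is licensed in coda position; onsets are limited to one consonant).
Inserting the epenthetic vowel yields /d/ → /dʊ/, /k/ → /ki/.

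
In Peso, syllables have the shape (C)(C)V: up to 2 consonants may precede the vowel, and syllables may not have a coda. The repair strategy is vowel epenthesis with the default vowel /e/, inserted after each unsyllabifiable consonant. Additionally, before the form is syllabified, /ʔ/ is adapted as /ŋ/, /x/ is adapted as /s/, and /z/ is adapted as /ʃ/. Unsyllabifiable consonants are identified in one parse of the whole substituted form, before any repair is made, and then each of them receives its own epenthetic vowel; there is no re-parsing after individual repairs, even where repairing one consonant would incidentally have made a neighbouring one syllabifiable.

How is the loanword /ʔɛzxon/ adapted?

Substitution: /ʔ/ → /ŋ/, /z/ → /ʃ/, /x/ → /s/, giving /ŋɛʃson/.
The consonants /n/ cannot be parsed into a legal (C)(C)V syllable (no codas are permitted; onsets may contain at most 2 consonants).
Each unlicensed consonant becomes the onset of a new syllable: /n/ → /ne/.

ŋɛʃsone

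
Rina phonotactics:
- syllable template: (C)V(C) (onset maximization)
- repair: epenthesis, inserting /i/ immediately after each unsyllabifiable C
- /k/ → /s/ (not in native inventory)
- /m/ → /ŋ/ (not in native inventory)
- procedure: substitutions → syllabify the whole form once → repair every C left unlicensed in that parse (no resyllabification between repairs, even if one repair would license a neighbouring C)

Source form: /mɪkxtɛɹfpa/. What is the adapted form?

ŋɪsxitɛɹfipa

Substitution: /m/ → /ŋ/, /k/ → /s/, giving /ŋɪsxtɛɹfpa/.
The consonants /x/, /f/ cannot be parsed into a legal (C)V(C) syllable (at most one coda consonant is licensed; onsets are limited to one consonant).
Epenthesis after each stranded consonant: /x/ → /xi/, /f/ → /fi/.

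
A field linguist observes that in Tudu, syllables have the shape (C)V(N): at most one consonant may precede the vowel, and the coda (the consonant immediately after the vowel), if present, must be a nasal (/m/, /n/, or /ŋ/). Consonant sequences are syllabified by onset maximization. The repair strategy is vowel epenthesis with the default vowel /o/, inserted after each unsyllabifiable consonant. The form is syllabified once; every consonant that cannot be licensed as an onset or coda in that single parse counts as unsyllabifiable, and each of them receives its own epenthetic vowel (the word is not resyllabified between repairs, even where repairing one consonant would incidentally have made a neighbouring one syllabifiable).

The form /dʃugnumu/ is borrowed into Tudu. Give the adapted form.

doʃugonumu

The consonants /d/, /g/ cannot be parsed into a legal (C)V(N) syllable (only a nasal (/m/, /n/, or /ŋ/) is licensed in coda position; onsets are limited to one consonant).
Each unlicensed consonant becomes the onset of a new syllable: /d/ → /do/, /g/ → /go/.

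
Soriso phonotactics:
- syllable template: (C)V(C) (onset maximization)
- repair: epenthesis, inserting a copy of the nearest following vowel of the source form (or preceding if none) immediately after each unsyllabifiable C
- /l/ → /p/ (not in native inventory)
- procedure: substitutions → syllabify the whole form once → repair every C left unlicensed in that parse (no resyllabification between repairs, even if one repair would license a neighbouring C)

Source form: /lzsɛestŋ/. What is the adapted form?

Substitution: /l/ → /p/, giving /pzsɛestŋ/.
Under (C)V(C), the unsyllabifiable consonants are /p/, /z/, /t/, /ŋ/ (at most one coda consonant is licensed; onsets are limited to one consonant).
Each unlicensed consonant becomes the onset of a new syllable: /p/ → /pɛ/, /z/ → /zɛ/, /t/ → /te/, /ŋ/ → /ŋe/.

pɛzɛsɛesteŋe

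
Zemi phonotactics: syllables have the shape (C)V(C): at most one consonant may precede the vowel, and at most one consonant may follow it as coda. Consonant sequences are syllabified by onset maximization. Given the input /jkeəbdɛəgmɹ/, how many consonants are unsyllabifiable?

The consonants /j/, /m/, /ɹ/ cannot be parsed into a legal (C)V(C) syllable (at most one coda consonant is licensed; onsets are limited to one consonant).

3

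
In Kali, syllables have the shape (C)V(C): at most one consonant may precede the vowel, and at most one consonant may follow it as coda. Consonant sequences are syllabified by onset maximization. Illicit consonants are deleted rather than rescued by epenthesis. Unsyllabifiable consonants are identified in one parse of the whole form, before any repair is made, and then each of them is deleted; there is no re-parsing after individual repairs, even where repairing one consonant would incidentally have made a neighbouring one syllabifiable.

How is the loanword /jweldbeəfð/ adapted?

welbeəf

Syllabifying with onset maximization leaves /j/, /d/, /ð/ stranded (at most one coda consonant is licensed; onsets are limited to one consonant).
Deleting the stranded consonants removes /j/, /d/, /ð/.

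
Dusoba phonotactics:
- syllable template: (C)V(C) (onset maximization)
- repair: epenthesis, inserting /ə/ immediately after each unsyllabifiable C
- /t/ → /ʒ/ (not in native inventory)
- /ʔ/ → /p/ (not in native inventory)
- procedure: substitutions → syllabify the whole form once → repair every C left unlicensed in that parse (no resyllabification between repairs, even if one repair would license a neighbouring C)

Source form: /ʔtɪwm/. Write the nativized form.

Substitution: /ʔ/ → /p/, /t/ → /ʒ/, giving /pʒɪwm/.
Syllabifying with onset maximization leaves /p/, /m/ stranded (at most one coda consonant is licensed; onsets are limited to one consonant).
Epenthesis after each stranded consonant: /p/ → /pə/, /m/ → /mə/.

pəʒɪwmə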